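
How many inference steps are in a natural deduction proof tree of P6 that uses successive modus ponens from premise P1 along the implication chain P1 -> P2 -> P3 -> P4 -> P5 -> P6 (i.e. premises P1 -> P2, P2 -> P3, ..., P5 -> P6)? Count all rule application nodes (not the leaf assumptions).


We have a chain: P1 -> P2 -> P3 -> P4 -> P5 -> P6.
Each modus ponens application produces the next variable.
The chain has 6 propositions, so 6-1 = 5 modus ponens steps.
Total inference nodes = 5

5


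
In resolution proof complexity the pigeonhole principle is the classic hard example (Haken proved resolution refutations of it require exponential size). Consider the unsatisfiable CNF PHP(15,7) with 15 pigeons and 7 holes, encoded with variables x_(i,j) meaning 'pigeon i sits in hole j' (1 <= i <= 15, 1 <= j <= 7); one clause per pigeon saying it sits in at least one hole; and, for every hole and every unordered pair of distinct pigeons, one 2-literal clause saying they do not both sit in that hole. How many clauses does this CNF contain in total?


PHP(15,7): 15 pigeons, 7 holes, 15*7 = 105 variables.
- pigeon clauses: one per pigeon -> 15 clauses
- hole clauses: 7 holes * C(15,2) = 7 * 105 -> 735 clauses
Total clauses = 15 + 735 = 750

750


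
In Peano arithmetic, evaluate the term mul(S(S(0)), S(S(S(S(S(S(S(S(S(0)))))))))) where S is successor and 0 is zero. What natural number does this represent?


mul(S^2(0), S^9(0)):
S^2(0) = 2
S^9(0) = 9
2 * 9 = 18

18


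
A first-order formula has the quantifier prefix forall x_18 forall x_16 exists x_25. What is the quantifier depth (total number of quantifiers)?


Quantifier prefix has 3 quantifier symbols.
Quantifier depth = 3

3


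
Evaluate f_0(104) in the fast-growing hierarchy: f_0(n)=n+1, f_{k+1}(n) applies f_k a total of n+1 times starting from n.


f_0(104) = 104 + 1 = 105

105


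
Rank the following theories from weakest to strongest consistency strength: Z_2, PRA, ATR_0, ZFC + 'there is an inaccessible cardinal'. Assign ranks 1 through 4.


Ordering by consistency strength:
1. PRA
2. ATR_0
3. Z_2
4. ZFC + 'there is an inaccessible cardinal'


Z_2=3, PRA=1, ATR_0=2, ZFC + 'there is an inaccessible cardinal'=4


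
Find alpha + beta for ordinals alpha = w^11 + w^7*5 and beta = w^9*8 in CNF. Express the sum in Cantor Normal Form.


Ordinal addition (w^11 + w^7*5) + w^9*8:
alpha's leading term has exponent 11 > beta's exponent 9, so it survives.
alpha's tail term has exponent 7 < beta's exponent 9, so it is absorbed by beta.
In ordinal addition, any term followed by a strictly larger-exponent term is absorbed.
Result = w^11 + w^9*8

w^11 + w^9*8


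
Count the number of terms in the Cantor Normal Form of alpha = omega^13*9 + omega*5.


CNF: omega^13*9 + omega*5
Count the summands separated by '+':
  term 1: omega^13*9
  term 2: omega*5
Total terms = 2

2


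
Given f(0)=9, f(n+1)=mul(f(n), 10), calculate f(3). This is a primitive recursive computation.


f(0) = 9
f(1) = mul(f(0), 10) = mul(9, 10) = 90
f(2) = mul(f(1), 10) = mul(90, 10) = 900
f(3) = mul(f(2), 10) = mul(900, 10) = 9000


9000


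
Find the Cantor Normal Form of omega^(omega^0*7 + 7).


omega^(omega^0*7 + 7):
omega^0 = 1, so the exponent is 7 + 7 = 14 (finite ordinal addition).
Result = omega^14, already a single CNF term.

omega^14


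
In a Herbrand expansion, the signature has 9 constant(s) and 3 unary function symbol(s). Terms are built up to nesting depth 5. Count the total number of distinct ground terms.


Herbrand terms by depth:
Depth 0: 9 constants
Depth 1: 27 new terms (running total: 36)
Depth 2: 81 new terms (running total: 117)
Depth 3: 243 new terms (running total: 360)
Depth 4: 729 new terms (running total: 1089)
Depth 5: 2187 new terms (running total: 3276)
Total distinct ground terms = 3276

3276


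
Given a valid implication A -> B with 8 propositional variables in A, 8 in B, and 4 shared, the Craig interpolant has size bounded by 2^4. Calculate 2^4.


Shared atoms = 4
Craig interpolant size bound = 2^4
= 16

16


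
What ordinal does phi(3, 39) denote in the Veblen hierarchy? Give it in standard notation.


phi(3, 39):
phi(3, beta) = eta_beta (the beta-th eta number, fixed point of zeta).
phi(3, 39) = eta_39

eta_39


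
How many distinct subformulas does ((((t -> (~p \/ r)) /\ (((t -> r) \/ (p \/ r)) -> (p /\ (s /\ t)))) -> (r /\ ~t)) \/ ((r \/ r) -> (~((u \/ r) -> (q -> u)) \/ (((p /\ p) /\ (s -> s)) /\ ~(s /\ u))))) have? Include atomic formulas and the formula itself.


Formula: ((((t -> (~p \/ r)) /\ (((t -> r) \/ (p \/ r)) -> (p /\ (s /\ t)))) -> (r /\ ~t)) \/ ((r \/ r) -> (~((u \/ r) -> (q -> u)) \/ (((p /\ p) /\ (s -> s)) /\ ~(s /\ u)))))
Subformulas found:
  1. r
  2. q
  3. s
  4. u
  5. t
  6. p
  7. ~t
  8. ~p
  9. (s /\ u)
  10. (q -> u)
  11. (s /\ t)
  12. (r \/ r)
  13. (s -> s)
  14. (p /\ p)
  15. (u \/ r)
  16. (p \/ r)
  17. (t -> r)
  18. (~p \/ r)
  19. (r /\ ~t)
  20. ~(s /\ u)
  21. (p /\ (s /\ t))
  22. (t -> (~p \/ r))
  23. ((t -> r) \/ (p \/ r))
  24. ((p /\ p) /\ (s -> s))
  25. ((u \/ r) -> (q -> u))
  26. ~((u \/ r) -> (q -> u))
  27. (((p /\ p) /\ (s -> s)) /\ ~(s /\ u))
  28. (((t -> r) \/ (p \/ r)) -> (p /\ (s /\ t)))
  29. ((t -> (~p \/ r)) /\ (((t -> r) \/ (p \/ r)) -> (p /\ (s /\ t))))
  30. (~((u \/ r) -> (q -> u)) \/ (((p /\ p) /\ (s -> s)) /\ ~(s /\ u)))
  31. (((t -> (~p \/ r)) /\ (((t -> r) \/ (p \/ r)) -> (p /\ (s /\ t)))) -> (r /\ ~t))
  32. ((r \/ r) -> (~((u \/ r) -> (q -> u)) \/ (((p /\ p) /\ (s -> s)) /\ ~(s /\ u))))
  33. ((((t -> (~p \/ r)) /\ (((t -> r) \/ (p \/ r)) -> (p /\ (s /\ t)))) -> (r /\ ~t)) \/ ((r \/ r) -> (~((u \/ r) -> (q -> u)) \/ (((p /\ p) /\ (s -> s)) /\ ~(s /\ u)))))
Total distinct subformulas = 33

33


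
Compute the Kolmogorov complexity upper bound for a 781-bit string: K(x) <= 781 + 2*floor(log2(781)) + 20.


floor(log2(781)) = 9
2 * 9 = 18
K(x) <= 781 + 18 + 20 = 819

819


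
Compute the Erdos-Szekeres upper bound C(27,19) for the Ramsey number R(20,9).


R(20,9) <= C(20+9-2, 20-1) = C(27, 19)
C(27, 19) = 27! / (19! * 8!)
= 2220075

2220075


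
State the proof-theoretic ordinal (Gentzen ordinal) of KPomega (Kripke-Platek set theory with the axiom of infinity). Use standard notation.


The proof-theoretic ordinal of KPomega (Kripke-Platek set theory with the axiom of infinity) is a standard result in ordinal analysis.
This ordinal is the supremum of order types of primitive recursive well-orderings
that the theory can prove to be well-ordered.
For KPomega (Kripke-Platek set theory with the axiom of infinity), the proof-theoretic ordinal is psi_0(epsilon_{Omega+1}).

psi_0(epsilon_{Omega+1})


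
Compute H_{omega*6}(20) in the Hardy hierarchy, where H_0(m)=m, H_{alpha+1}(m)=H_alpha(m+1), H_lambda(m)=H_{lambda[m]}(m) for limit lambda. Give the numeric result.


H_{omega*6}(20):
For the Hardy hierarchy, H_{omega*k}(n) = 2^k * n.
2^6 = 64.
64 * 20 = 1280

1280


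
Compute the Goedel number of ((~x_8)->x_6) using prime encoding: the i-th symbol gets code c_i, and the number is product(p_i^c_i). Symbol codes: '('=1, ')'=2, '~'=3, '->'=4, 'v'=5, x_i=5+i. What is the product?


Formula: ((~x_8)->x_6)
Symbol codes: [1, 1, 3, 13, 2, 4, 11, 2]
Primes: [2, 3, 5, 7, 11, 13, 17, 19]
p_1^1 = 2^1 = 2
p_2^1 = 3^1 = 3
p_3^3 = 5^3 = 125
p_4^13 = 7^13 = 96889010407
p_5^2 = 11^2 = 121
p_6^4 = 13^4 = 28561
p_7^11 = 17^11 = 34271896307633
p_8^2 = 19^2 = 361
Product = 3106990319991970282887029533923653250

3106990319991970282887029533923653250


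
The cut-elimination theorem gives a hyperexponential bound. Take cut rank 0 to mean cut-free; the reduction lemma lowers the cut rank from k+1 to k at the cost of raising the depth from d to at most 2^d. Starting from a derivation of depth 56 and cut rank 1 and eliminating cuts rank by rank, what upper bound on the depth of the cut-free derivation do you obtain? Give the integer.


Each rank reduction sends depth d to at most 2^d; cut rank r needs r reductions.
2_0(56) = 56
2_1(56) = 2^56 = 72057594037927936
Cut-free depth bound = 72057594037927936

72057594037927936


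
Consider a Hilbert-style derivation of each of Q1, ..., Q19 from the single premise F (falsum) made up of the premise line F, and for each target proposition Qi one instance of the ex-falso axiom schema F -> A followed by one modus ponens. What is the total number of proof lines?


Ex falso, line by line:
- 1 premise line (F)
- 19 targets, each needing 1 axiom instance (F -> Qi) + 1 MP = 2 lines: 2 * 19 = 38
Total = 1 + 38 = 39 lines.

39


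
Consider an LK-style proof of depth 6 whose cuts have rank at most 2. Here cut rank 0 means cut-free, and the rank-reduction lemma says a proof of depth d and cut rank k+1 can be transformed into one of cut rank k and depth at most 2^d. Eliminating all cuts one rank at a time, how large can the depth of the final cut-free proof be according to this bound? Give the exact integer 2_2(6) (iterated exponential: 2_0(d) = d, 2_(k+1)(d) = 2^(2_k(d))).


Each rank reduction sends depth d to at most 2^d; cut rank r needs r reductions.
2_0(6) = 6
2_1(6) = 2^6 = 64
2_2(6) = 2^64 = 18446744073709551616
Cut-free depth bound = 18446744073709551616

18446744073709551616


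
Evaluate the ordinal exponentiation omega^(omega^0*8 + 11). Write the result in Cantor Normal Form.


omega^(omega^0*8 + 11):
omega^0 = 1, so the exponent is 8 + 11 = 19 (finite ordinal addition).
Result = omega^19, already a single CNF term.

omega^19


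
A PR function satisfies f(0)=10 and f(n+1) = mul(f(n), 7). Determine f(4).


f(0) = 10
f(1) = mul(f(0), 7) = mul(10, 7) = 70
f(2) = mul(f(1), 7) = mul(70, 7) = 490
f(3) = mul(f(2), 7) = mul(490, 7) = 3430
f(4) = mul(f(3), 7) = mul(3430, 7) = 24010


24010


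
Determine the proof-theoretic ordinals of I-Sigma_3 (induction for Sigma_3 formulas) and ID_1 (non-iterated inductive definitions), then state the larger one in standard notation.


Proof-theoretic ordinal of I-Sigma_3 (induction for Sigma_3 formulas): omega^(omega^(omega^omega))
Proof-theoretic ordinal of ID_1 (non-iterated inductive definitions): psi_0(epsilon_{Omega+1})
Comparing: omega^(omega^(omega^omega)) < psi_0(epsilon_{Omega+1}).
The larger ordinal is psi_0(epsilon_{Omega+1}) (from ID_1 (non-iterated inductive definitions)).

psi_0(epsilon_{Omega+1})


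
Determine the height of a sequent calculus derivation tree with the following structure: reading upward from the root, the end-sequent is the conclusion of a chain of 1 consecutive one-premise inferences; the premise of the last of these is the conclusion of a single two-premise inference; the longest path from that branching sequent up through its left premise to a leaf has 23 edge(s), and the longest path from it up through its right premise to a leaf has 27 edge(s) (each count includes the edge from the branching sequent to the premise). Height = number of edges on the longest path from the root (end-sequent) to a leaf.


Longest path through the left premise: 23 edges (measured from the branching sequent)
Longest path through the right premise: 27 edges
Height of the subtree rooted at the branching sequent: max(23, 27) = 27
The branching sequent sits 1 edges above the root (the chain of one-premise inferences), so height = 27 + 1 = 28

28


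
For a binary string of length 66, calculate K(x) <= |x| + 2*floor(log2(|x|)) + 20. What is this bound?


floor(log2(66)) = 6
2 * 6 = 12
K(x) <= 66 + 12 + 20 = 98

98


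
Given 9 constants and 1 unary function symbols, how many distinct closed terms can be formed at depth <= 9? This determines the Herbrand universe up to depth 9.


Herbrand terms by depth:
Depth 0: 9 constants
Depth 1: 9 new terms (running total: 18)
Depth 2: 9 new terms (running total: 27)
Depth 3: 9 new terms (running total: 36)
Depth 4: 9 new terms (running total: 45)
Depth 5: 9 new terms (running total: 54)
Depth 6: 9 new terms (running total: 63)
Depth 7: 9 new terms (running total: 72)
Depth 8: 9 new terms (running total: 81)
Depth 9: 9 new terms (running total: 90)
Total distinct ground terms = 90

90


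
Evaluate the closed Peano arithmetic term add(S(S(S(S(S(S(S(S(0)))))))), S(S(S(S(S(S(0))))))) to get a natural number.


add(S^8(0), S^6(0)):
S^8(0) = 8
S^6(0) = 6
8 + 6 = 14

14


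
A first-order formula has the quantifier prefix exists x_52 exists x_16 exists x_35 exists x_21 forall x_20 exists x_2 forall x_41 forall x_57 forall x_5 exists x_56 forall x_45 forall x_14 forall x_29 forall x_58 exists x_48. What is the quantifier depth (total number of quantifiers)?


Quantifier prefix has 15 quantifier symbols.
Quantifier depth = 15

15


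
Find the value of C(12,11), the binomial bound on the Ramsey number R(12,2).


R(12,2) <= C(12+2-2, 12-1) = C(12, 11)
C(12, 11) = 12! / (11! * 1!)
= 12

12


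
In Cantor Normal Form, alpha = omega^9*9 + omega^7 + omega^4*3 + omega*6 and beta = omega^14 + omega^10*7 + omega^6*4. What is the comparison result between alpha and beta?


Compare term by term from highest exponent:
alpha = omega^9*9 + omega^7 + omega^4*3 + omega*6
beta = omega^14 + omega^10*7 + omega^6*4
Term 1: alpha has omega^9*9, beta has omega^14*1
Term 2: alpha has omega^7*1, beta has omega^10*7
Term 3: alpha has omega^4*3, beta has omega^6*4
Term 4: alpha has omega^1*6, beta has omega^0*0
Result: alpha < beta

alpha < beta


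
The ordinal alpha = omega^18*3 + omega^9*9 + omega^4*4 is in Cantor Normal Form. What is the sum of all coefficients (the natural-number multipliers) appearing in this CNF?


CNF: omega^18*3 + omega^9*9 + omega^4*4
Coefficients: 3 + 9 + 4 = 16

16


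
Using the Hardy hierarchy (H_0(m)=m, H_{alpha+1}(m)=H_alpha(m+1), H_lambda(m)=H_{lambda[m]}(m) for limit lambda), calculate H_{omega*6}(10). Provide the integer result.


H_{omega*6}(10):
For the Hardy hierarchy, H_{omega*k}(n) = 2^k * n.
2^6 = 64.
64 * 10 = 640

640


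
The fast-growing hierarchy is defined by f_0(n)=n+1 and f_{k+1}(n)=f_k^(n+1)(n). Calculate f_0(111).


f_0(111) = 111 + 1 = 112

112


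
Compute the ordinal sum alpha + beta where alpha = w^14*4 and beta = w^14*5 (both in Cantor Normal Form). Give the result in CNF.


Ordinal addition w^14*4 + w^14*5:
Both terms have the same exponent 14.
w^e*c + w^e*d = w^e*(c+d).
Result = w^14*(4+5) = w^14*9

w^14*9


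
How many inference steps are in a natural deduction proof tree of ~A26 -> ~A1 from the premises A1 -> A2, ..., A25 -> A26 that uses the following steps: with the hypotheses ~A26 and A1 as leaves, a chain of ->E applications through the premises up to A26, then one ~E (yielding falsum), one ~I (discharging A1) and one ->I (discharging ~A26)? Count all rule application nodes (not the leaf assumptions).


From hypothesis A1, 25 ->E steps along the 25 premises yield A26.
~E with hypothesis ~A26 gives falsum (1 node); ~I discharging A1 gives ~A1 (1 node); ->I discharging ~A26 gives the goal (1 node).
Total = 25 + 3 = 28 inference nodes.

28


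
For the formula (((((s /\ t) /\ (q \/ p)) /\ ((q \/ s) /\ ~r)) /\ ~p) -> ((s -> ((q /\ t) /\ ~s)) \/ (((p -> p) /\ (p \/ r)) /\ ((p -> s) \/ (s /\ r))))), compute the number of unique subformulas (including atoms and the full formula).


Formula: (((((s /\ t) /\ (q \/ p)) /\ ((q \/ s) /\ ~r)) /\ ~p) -> ((s -> ((q /\ t) /\ ~s)) \/ (((p -> p) /\ (p \/ r)) /\ ((p -> s) \/ (s /\ r)))))
Subformulas found:
  1. r
  2. p
  3. q
  4. s
  5. t
  6. ~p
  7. ~s
  8. ~r
  9. (q \/ p)
  10. (s /\ t)
  11. (s /\ r)
  12. (q /\ t)
  13. (p -> p)
  14. (q \/ s)
  15. (p -> s)
  16. (p \/ r)
  17. ((q /\ t) /\ ~s)
  18. ((q \/ s) /\ ~r)
  19. ((p -> s) \/ (s /\ r))
  20. ((s /\ t) /\ (q \/ p))
  21. ((p -> p) /\ (p \/ r))
  22. (s -> ((q /\ t) /\ ~s))
  23. (((s /\ t) /\ (q \/ p)) /\ ((q \/ s) /\ ~r))
  24. (((p -> p) /\ (p \/ r)) /\ ((p -> s) \/ (s /\ r)))
  25. ((((s /\ t) /\ (q \/ p)) /\ ((q \/ s) /\ ~r)) /\ ~p)
  26. ((s -> ((q /\ t) /\ ~s)) \/ (((p -> p) /\ (p \/ r)) /\ ((p -> s) \/ (s /\ r))))
  27. (((((s /\ t) /\ (q \/ p)) /\ ((q \/ s) /\ ~r)) /\ ~p) -> ((s -> ((q /\ t) /\ ~s)) \/ (((p -> p) /\ (p \/ r)) /\ ((p -> s) \/ (s /\ r)))))
Total distinct subformulas = 27

27


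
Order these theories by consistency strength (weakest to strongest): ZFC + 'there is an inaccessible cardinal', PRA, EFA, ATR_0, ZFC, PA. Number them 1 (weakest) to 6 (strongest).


Ordering by consistency strength:
1. EFA
2. PRA
3. PA
4. ATR_0
5. ZFC
6. ZFC + 'there is an inaccessible cardinal'


ZFC + 'there is an inaccessible cardinal'=6, PRA=2, EFA=1, ATR_0=4, ZFC=5, PA=3


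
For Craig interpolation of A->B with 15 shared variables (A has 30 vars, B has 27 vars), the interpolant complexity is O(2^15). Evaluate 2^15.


Shared atoms = 15
Craig interpolant size bound = 2^15
= 32768

32768


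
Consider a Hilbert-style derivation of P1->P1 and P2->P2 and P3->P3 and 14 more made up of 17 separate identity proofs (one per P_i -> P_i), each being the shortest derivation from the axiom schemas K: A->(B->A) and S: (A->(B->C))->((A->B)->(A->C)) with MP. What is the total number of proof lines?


The shortest proof of A->A from K and S in the Hilbert calculus has exactly 5 lines:
(1) K instance A->((A->A)->A), (2) S instance, (3) MP on 1,2, (4) K instance A->(A->A), (5) MP on 3,4.
For 17 independent identities: 17 * 5 = 85 lines total.

85


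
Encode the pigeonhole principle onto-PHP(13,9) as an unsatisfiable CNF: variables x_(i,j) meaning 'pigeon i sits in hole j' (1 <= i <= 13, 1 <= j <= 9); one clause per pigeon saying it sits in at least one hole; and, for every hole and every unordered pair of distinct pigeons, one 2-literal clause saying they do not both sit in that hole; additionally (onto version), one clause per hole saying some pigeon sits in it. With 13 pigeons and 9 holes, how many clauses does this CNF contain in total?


onto-PHP(13,9): 13 pigeons, 9 holes, 13*9 = 117 variables.
- pigeon clauses: one per pigeon -> 13 clauses
- hole clauses: 9 holes * C(13,2) = 9 * 78 -> 702 clauses
- onto clauses: one per hole -> 9 clauses
Total clauses = 13 + 702 + 9 = 724

724


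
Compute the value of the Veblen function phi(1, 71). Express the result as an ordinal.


phi(1, 71):
phi(1, beta) = epsilon_beta (the beta-th epsilon number).
phi(1, 71) = epsilon_71

epsilon_71


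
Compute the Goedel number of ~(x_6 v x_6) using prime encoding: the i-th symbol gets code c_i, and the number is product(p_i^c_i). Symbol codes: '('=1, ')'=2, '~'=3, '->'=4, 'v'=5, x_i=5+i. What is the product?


Formula: ~(x_6 v x_6)
Symbol codes: [3, 1, 11, 5, 11, 2]
Primes: [2, 3, 5, 7, 11, 13]
p_1^3 = 2^3 = 8
p_2^1 = 3^1 = 3
p_3^11 = 5^11 = 48828125
p_4^5 = 7^5 = 16807
p_5^11 = 11^11 = 285311670611
p_6^2 = 13^2 = 169
Product = 949680959654395327734375000

949680959654395327734375000


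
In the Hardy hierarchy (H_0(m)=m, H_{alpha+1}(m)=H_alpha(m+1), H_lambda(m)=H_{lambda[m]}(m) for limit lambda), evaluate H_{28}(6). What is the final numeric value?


H_28(6):
For finite ordinals k, H_k(n) = n + k (each successor step adds 1).
H_28(6) = 6 + 28 = 34

34


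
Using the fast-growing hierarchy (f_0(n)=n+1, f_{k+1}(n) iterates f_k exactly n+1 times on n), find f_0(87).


f_0(87) = 87 + 1 = 88

88


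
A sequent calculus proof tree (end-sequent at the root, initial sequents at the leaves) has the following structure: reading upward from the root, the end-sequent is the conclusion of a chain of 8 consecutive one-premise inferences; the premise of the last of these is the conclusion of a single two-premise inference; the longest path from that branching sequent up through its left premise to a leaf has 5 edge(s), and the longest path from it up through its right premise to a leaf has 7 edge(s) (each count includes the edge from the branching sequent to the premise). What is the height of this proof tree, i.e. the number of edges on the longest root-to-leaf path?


Longest path through the left premise: 5 edges (measured from the branching sequent)
Longest path through the right premise: 7 edges
Height of the subtree rooted at the branching sequent: max(5, 7) = 7
The branching sequent sits 8 edges above the root (the chain of one-premise inferences), so height = 7 + 8 = 15

15


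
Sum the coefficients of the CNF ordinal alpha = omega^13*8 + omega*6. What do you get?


CNF: omega^13*8 + omega*6
Coefficients: 8 + 6 = 14

14


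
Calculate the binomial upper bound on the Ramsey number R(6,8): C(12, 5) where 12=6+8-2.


R(6,8) <= C(6+8-2, 6-1) = C(12, 5)
C(12, 5) = 12! / (5! * 7!)
= 792

792


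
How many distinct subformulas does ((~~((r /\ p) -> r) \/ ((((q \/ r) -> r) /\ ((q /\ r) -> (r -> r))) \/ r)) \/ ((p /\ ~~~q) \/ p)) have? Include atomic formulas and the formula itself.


Formula: ((~~((r /\ p) -> r) \/ ((((q \/ r) -> r) /\ ((q /\ r) -> (r -> r))) \/ r)) \/ ((p /\ ~~~q) \/ p))
Subformulas found:
  1. r
  2. q
  3. p
  4. ~q
  5. ~~q
  6. ~~~q
  7. (q \/ r)
  8. (q /\ r)
  9. (r /\ p)
  10. (r -> r)
  11. (p /\ ~~~q)
  12. ((q \/ r) -> r)
  13. ((r /\ p) -> r)
  14. ~((r /\ p) -> r)
  15. ~~((r /\ p) -> r)
  16. ((p /\ ~~~q) \/ p)
  17. ((q /\ r) -> (r -> r))
  18. (((q \/ r) -> r) /\ ((q /\ r) -> (r -> r)))
  19. ((((q \/ r) -> r) /\ ((q /\ r) -> (r -> r))) \/ r)
  20. (~~((r /\ p) -> r) \/ ((((q \/ r) -> r) /\ ((q /\ r) -> (r -> r))) \/ r))
  21. ((~~((r /\ p) -> r) \/ ((((q \/ r) -> r) /\ ((q /\ r) -> (r -> r))) \/ r)) \/ ((p /\ ~~~q) \/ p))
Total distinct subformulas = 21

21


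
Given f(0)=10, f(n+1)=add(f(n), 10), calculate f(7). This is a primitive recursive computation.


f(0) = 10
f(1) = add(f(0), 10) = add(10, 10) = 20
f(2) = add(f(1), 10) = add(20, 10) = 30
f(3) = add(f(2), 10) = add(30, 10) = 40
f(4) = add(f(3), 10) = add(40, 10) = 50
f(5) = add(f(4), 10) = add(50, 10) = 60
f(6) = add(f(5), 10) = add(60, 10) = 70
f(7) = add(f(6), 10) = add(70, 10) = 80


80


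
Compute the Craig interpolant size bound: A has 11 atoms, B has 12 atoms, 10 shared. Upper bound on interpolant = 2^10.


Shared atoms = 10
Craig interpolant size bound = 2^10
= 1024

1024


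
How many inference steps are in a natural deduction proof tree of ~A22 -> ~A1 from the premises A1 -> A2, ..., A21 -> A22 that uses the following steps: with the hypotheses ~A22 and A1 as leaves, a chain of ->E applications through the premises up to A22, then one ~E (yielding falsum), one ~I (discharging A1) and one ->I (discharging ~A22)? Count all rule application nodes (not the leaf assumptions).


From hypothesis A1, 21 ->E steps along the 21 premises yield A22.
~E with hypothesis ~A22 gives falsum (1 node); ~I discharging A1 gives ~A1 (1 node); ->I discharging ~A22 gives the goal (1 node).
Total = 21 + 3 = 24 inference nodes.

24


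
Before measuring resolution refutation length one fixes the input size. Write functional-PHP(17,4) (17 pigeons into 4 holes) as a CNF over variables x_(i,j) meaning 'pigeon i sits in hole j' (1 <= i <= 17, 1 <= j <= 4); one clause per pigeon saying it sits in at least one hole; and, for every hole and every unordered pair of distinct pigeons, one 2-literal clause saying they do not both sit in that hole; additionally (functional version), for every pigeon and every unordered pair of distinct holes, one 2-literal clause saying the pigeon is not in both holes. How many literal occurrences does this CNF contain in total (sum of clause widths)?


functional-PHP(17,4): 17 pigeons, 4 holes, 17*4 = 68 variables.
- pigeon clauses: one per pigeon -> 17 clauses of width 4 -> 68 literals
- hole clauses: 4 holes * C(17,2) = 4 * 136 -> 544 clauses of width 2 -> 1088 literals
- functional clauses: 17 pigeons * C(4,2) = 17 * 6 -> 102 clauses of width 2 -> 204 literals
Total literal occurrences = 68 + 1088 + 204 = 1360

1360


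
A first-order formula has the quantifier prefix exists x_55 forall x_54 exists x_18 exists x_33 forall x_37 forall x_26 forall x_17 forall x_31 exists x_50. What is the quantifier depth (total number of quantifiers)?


Quantifier prefix has 9 quantifier symbols.
Quantifier depth = 9

9


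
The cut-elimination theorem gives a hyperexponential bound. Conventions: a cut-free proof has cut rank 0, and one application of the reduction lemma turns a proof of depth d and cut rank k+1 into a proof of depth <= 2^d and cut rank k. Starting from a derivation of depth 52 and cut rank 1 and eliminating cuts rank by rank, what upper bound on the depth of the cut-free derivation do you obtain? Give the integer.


Each rank reduction sends depth d to at most 2^d; cut rank r needs r reductions.
2_0(52) = 52
2_1(52) = 2^52 = 4503599627370496
Cut-free depth bound = 4503599627370496

4503599627370496


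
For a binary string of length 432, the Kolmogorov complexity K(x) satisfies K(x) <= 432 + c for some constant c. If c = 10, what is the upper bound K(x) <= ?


K(x) <= |x| + c = 432 + 10 = 442

442


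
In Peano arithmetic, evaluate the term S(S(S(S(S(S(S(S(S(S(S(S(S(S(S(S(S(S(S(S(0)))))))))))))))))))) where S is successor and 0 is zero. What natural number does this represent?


Counting successors applied to 0:
20 applications of S to 0 = 20

20


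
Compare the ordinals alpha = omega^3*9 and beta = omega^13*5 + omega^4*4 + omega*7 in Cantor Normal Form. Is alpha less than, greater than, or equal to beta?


Compare term by term from highest exponent:
alpha = omega^3*9
beta = omega^13*5 + omega^4*4 + omega*7
Term 1: alpha has omega^3*9, beta has omega^13*5
Term 2: alpha has omega^0*0, beta has omega^4*4
Term 3: alpha has omega^0*0, beta has omega^1*7
Result: alpha < beta

alpha < beta


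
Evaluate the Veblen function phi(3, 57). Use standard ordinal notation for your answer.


phi(3, 57):
phi(3, beta) = eta_beta (the beta-th eta number, fixed point of zeta).
phi(3, 57) = eta_57

eta_57


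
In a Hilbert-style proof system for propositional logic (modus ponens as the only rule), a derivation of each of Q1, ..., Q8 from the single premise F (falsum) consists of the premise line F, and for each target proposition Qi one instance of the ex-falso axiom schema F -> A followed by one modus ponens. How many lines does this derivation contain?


Ex falso, line by line:
- 1 premise line (F)
- 8 targets, each needing 1 axiom instance (F -> Qi) + 1 MP = 2 lines: 2 * 8 = 16
Total = 1 + 16 = 17 lines.

17


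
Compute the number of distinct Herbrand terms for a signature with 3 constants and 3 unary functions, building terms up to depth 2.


Herbrand terms by depth:
Depth 0: 3 constants
Depth 1: 9 new terms (running total: 12)
Depth 2: 27 new terms (running total: 39)
Total distinct ground terms = 39

39


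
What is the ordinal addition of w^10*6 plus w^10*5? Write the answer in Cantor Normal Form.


Ordinal addition w^10*6 + w^10*5:
Both terms have the same exponent 10.
w^e*c + w^e*d = w^e*(c+d).
Result = w^10*(6+5) = w^10*11

w^10*11


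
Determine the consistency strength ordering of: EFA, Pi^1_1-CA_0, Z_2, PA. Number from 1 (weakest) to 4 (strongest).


Ordering by consistency strength:
1. EFA
2. PA
3. Pi^1_1-CA_0
4. Z_2


EFA=1, Pi^1_1-CA_0=3, Z_2=4, PA=2


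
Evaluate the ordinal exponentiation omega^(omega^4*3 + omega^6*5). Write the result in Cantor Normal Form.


omega^(omega^4*3 + omega^6*5):
In ordinal addition a term is absorbed by a following term of strictly larger exponent: 4 < 6, so omega^4*3 + omega^6*5 = omega^6*5.
omega raised to a CNF ordinal is a single CNF term: Result = omega^(omega^6*5)

omega^(omega^6*5)


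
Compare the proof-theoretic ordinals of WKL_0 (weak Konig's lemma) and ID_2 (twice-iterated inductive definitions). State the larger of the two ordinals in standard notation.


Proof-theoretic ordinal of WKL_0 (weak Konig's lemma): omega^omega
Proof-theoretic ordinal of ID_2 (twice-iterated inductive definitions): psi_0(epsilon_{Omega_2+1})
Comparing: omega^omega < psi_0(epsilon_{Omega_2+1}).
The larger ordinal is psi_0(epsilon_{Omega_2+1}) (from ID_2 (twice-iterated inductive definitions)).

psi_0(epsilon_{Omega_2+1})


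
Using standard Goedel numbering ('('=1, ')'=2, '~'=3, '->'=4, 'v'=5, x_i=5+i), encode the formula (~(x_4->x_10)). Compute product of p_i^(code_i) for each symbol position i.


Formula: (~(x_4->x_10))
Symbol codes: [1, 3, 1, 9, 4, 15, 2, 2]
Primes: [2, 3, 5, 7, 11, 13, 17, 19]
p_1^1 = 2^1 = 2
p_2^3 = 3^3 = 27
p_3^1 = 5^1 = 5
p_4^9 = 7^9 = 40353607
p_5^4 = 11^4 = 14641
p_6^15 = 13^15 = 51185893014090757
p_7^2 = 17^2 = 289
p_8^2 = 19^2 = 361
Product = 851867783630248434166276664009474970

851867783630248434166276664009474970


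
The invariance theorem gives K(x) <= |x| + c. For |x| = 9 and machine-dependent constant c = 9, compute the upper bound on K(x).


K(x) <= |x| + c = 9 + 9 = 18

18


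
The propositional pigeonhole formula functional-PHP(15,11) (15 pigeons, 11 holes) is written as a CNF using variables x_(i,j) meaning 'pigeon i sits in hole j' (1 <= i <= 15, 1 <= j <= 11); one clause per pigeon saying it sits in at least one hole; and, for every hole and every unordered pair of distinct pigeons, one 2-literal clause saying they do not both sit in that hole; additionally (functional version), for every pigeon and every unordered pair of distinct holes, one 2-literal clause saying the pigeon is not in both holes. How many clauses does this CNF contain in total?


functional-PHP(15,11): 15 pigeons, 11 holes, 15*11 = 165 variables.
- pigeon clauses: one per pigeon -> 15 clauses
- hole clauses: 11 holes * C(15,2) = 11 * 105 -> 1155 clauses
- functional clauses: 15 pigeons * C(11,2) = 15 * 55 -> 825 clauses
Total clauses = 15 + 1155 + 825 = 1995

1995


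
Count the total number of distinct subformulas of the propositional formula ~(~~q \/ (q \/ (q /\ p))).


Formula: ~(~~q \/ (q \/ (q /\ p)))
Subformulas found:
  1. q
  2. p
  3. ~q
  4. ~~q
  5. (q /\ p)
  6. (q \/ (q /\ p))
  7. (~~q \/ (q \/ (q /\ p)))
  8. ~(~~q \/ (q \/ (q /\ p)))
Total distinct subformulas = 8

8


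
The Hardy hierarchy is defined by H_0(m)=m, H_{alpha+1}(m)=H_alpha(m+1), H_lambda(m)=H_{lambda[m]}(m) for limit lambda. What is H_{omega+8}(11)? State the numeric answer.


H_{omega+8}(11):
Unwind the 8 successor steps: H_{omega+8}(11) = H_omega(11+8) = H_omega(19).
H_omega(m) = H_m(m) = m + m = 2m.
Result = 2 * 19 = 38

38


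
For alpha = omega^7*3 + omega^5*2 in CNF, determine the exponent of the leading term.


CNF: omega^7*3 + omega^5*2
The leading term is omega^7*3, which has exponent 7.

7


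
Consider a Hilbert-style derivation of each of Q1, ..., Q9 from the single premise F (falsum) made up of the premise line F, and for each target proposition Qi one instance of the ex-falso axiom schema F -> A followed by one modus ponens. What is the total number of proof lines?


Ex falso, line by line:
- 1 premise line (F)
- 9 targets, each needing 1 axiom instance (F -> Qi) + 1 MP = 2 lines: 2 * 9 = 18
Total = 1 + 18 = 19 lines.

19


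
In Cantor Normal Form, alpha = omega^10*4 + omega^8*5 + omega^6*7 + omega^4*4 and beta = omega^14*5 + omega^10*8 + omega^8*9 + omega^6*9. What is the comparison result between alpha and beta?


Compare term by term from highest exponent:
alpha = omega^10*4 + omega^8*5 + omega^6*7 + omega^4*4
beta = omega^14*5 + omega^10*8 + omega^8*9 + omega^6*9
Term 1: alpha has omega^10*4, beta has omega^14*5
Term 2: alpha has omega^8*5, beta has omega^10*8
Term 3: alpha has omega^6*7, beta has omega^8*9
Term 4: alpha has omega^4*4, beta has omega^6*9
Result: alpha < beta

alpha < beta


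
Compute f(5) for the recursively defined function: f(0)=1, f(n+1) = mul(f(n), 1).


f(0) = 1
f(1) = mul(f(0), 1) = mul(1, 1) = 1
f(2) = mul(f(1), 1) = mul(1, 1) = 1
f(3) = mul(f(2), 1) = mul(1, 1) = 1
f(4) = mul(f(3), 1) = mul(1, 1) = 1
f(5) = mul(f(4), 1) = mul(1, 1) = 1


1


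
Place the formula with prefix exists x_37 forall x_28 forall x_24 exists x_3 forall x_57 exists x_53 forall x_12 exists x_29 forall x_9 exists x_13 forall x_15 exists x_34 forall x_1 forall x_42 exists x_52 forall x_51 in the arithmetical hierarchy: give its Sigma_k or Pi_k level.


Leading quantifier is exists, so the class is Sigma.
Number of quantifier blocks = alternations + 1 = 13 + 1 = 14.
Classification: Sigma_14

Sigma_14


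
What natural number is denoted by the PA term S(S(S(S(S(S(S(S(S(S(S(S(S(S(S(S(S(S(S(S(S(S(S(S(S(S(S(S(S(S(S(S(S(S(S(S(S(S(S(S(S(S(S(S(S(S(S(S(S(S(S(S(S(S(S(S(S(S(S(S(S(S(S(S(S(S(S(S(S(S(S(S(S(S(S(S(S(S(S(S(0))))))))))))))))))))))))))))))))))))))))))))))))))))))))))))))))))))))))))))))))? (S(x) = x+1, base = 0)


Counting successors applied to 0:
80 applications of S to 0 = 80

80


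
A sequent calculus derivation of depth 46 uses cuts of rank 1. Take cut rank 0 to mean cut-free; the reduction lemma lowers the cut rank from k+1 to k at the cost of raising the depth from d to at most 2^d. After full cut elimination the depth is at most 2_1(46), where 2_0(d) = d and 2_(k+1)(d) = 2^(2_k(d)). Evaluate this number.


Each rank reduction sends depth d to at most 2^d; cut rank r needs r reductions.
2_0(46) = 46
2_1(46) = 2^46 = 70368744177664
Cut-free depth bound = 70368744177664

70368744177664


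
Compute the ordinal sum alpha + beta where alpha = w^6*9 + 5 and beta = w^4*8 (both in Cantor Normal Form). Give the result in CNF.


Ordinal addition (w^6*9 + 5) + w^4*8:
alpha's leading term has exponent 6 > beta's exponent 4, so it survives.
alpha's tail term has exponent 0 < beta's exponent 4, so it is absorbed by beta.
In ordinal addition, any term followed by a strictly larger-exponent term is absorbed.
Result = w^6*9 + w^4*8

w^6*9 + w^4*8


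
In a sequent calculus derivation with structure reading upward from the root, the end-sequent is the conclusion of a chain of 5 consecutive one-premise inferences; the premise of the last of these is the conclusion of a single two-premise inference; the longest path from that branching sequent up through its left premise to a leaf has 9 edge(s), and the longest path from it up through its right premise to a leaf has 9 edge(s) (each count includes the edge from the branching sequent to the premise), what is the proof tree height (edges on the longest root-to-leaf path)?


Longest path through the left premise: 9 edges (measured from the branching sequent)
Longest path through the right premise: 9 edges
Height of the subtree rooted at the branching sequent: max(9, 9) = 9
The branching sequent sits 5 edges above the root (the chain of one-premise inferences), so height = 9 + 5 = 14

14


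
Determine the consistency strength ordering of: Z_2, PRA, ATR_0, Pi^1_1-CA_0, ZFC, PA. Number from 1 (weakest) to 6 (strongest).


Ordering by consistency strength:
1. PRA
2. PA
3. ATR_0
4. Pi^1_1-CA_0
5. Z_2
6. ZFC


Z_2=5, PRA=1, ATR_0=3, Pi^1_1-CA_0=4, ZFC=6, PA=2


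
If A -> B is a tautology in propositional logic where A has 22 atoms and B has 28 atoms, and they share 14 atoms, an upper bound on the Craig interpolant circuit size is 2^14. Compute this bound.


Shared atoms = 14
Craig interpolant size bound = 2^14
= 16384

16384


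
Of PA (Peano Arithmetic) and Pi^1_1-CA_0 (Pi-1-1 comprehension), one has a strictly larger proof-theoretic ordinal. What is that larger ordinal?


Proof-theoretic ordinal of PA (Peano Arithmetic): epsilon_0
Proof-theoretic ordinal of Pi^1_1-CA_0 (Pi-1-1 comprehension): psi_0(Omega_omega)
Comparing: epsilon_0 < psi_0(Omega_omega).
The larger ordinal is psi_0(Omega_omega) (from Pi^1_1-CA_0 (Pi-1-1 comprehension)).

psi_0(Omega_omega)


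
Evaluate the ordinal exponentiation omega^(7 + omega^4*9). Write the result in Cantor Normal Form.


omega^(7 + omega^4*9):
In ordinal addition a term is absorbed by a following term of strictly larger exponent: 0 < 4, so 7 + omega^4*9 = omega^4*9.
omega raised to a CNF ordinal is a single CNF term: Result = omega^(omega^4*9)

omega^(omega^4*9)


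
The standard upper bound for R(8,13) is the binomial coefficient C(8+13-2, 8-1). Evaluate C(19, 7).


R(8,13) <= C(8+13-2, 8-1) = C(19, 7)
C(19, 7) = 19! / (7! * 12!)
= 50388

50388


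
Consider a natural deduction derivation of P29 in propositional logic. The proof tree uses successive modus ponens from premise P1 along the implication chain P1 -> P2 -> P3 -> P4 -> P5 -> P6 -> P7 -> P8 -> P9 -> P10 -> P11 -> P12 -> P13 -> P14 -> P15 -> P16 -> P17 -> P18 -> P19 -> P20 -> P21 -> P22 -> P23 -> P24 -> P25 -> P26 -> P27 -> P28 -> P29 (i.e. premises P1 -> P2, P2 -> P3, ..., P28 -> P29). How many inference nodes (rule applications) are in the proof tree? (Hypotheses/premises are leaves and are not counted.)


We have a chain: P1 -> P2 -> P3 -> P4 -> P5 -> P6 -> P7 -> P8 -> P9 -> P10 -> P11 -> P12 -> P13 -> P14 -> P15 -> P16 -> P17 -> P18 -> P19 -> P20 -> P21 -> P22 -> P23 -> P24 -> P25 -> P26 -> P27 -> P28 -> P29.
Each modus ponens application produces the next variable.
The chain has 29 propositions, so 29-1 = 28 modus ponens steps.
Total inference nodes = 28

28


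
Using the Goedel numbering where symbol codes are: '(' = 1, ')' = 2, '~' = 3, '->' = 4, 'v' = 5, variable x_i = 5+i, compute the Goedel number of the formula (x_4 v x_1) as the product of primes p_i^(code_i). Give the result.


Formula: (x_4 v x_1)
Symbol codes: [1, 9, 5, 6, 2]
Primes: [2, 3, 5, 7, 11]
p_1^1 = 2^1 = 2
p_2^9 = 3^9 = 19683
p_3^5 = 5^5 = 3125
p_4^6 = 7^6 = 117649
p_5^2 = 11^2 = 121
Product = 1751236983168750

1751236983168750


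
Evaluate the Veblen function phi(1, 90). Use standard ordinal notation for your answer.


phi(1, 90):
phi(1, beta) = epsilon_beta (the beta-th epsilon number).
phi(1, 90) = epsilon_90

epsilon_90


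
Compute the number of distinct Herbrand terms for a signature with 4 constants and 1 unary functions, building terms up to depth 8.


Herbrand terms by depth:
Depth 0: 4 constants
Depth 1: 4 new terms (running total: 8)
Depth 2: 4 new terms (running total: 12)
Depth 3: 4 new terms (running total: 16)
Depth 4: 4 new terms (running total: 20)
Depth 5: 4 new terms (running total: 24)
Depth 6: 4 new terms (running total: 28)
Depth 7: 4 new terms (running total: 32)
Depth 8: 4 new terms (running total: 36)
Total distinct ground terms = 36

36


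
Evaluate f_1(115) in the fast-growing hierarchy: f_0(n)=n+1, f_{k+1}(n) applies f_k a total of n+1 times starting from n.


f_1(115) = f_0^116(115)
f_0 adds 1 each time, applied 116 times.
f_1(115) = 115 + 116 = 231

231


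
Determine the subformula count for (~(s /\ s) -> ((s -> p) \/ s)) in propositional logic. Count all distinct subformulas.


Formula: (~(s /\ s) -> ((s -> p) \/ s))
Subformulas found:
  1. s
  2. p
  3. (s -> p)
  4. (s /\ s)
  5. ~(s /\ s)
  6. ((s -> p) \/ s)
  7. (~(s /\ s) -> ((s -> p) \/ s))
Total distinct subformulas = 7

7


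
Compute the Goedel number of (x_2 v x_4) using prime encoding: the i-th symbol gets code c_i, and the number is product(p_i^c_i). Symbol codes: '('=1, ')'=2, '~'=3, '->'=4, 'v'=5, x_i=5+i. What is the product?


Formula: (x_2 v x_4)
Symbol codes: [1, 7, 5, 9, 2]
Primes: [2, 3, 5, 7, 11]
p_1^1 = 2^1 = 2
p_2^7 = 3^7 = 2187
p_3^5 = 5^5 = 3125
p_4^9 = 7^9 = 40353607
p_5^2 = 11^2 = 121
Product = 66741587247431250

66741587247431250


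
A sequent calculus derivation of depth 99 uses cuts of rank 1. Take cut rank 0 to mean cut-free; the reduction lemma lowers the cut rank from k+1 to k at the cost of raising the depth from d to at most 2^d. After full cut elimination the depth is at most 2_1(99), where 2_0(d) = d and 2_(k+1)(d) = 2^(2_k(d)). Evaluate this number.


Each rank reduction sends depth d to at most 2^d; cut rank r needs r reductions.
2_0(99) = 99
2_1(99) = 2^99 = 633825300114114700748351602688
Cut-free depth bound = 633825300114114700748351602688

633825300114114700748351602688


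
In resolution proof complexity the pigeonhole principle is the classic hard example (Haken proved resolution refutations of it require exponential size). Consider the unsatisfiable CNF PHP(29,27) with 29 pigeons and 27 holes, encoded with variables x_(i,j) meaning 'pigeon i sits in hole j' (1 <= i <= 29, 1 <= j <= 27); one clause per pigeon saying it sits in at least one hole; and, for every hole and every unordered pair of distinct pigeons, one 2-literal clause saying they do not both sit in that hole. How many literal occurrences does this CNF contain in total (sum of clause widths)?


PHP(29,27): 29 pigeons, 27 holes, 29*27 = 783 variables.
- pigeon clauses: one per pigeon -> 29 clauses of width 27 -> 783 literals
- hole clauses: 27 holes * C(29,2) = 27 * 406 -> 10962 clauses of width 2 -> 21924 literals
Total literal occurrences = 783 + 21924 = 22707

22707
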